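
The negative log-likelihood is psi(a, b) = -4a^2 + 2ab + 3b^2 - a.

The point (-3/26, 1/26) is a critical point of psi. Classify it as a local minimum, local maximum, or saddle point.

The Hessian of psi is constant: H = [[-8, 2], [2, 6]].
det(H) = (-8)·6 − 2² = -52.
Since det(H) < 0, H is indefinite and the critical point is a saddle point.

saddle point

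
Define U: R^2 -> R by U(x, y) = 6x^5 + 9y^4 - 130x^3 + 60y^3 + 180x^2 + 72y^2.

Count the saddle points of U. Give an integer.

U separates as a function of x plus a function of y, so ∇U=0 decouples.
∂U/∂x = 30x(x - 3)(x - 1)(x + 4) = 0 at x ∈ {-4, 0, 1, 3}; ∂U/∂y = 36y(y + 1)(y + 4) = 0 at y ∈ {-4, -1, 0}.
The Hessian is diagonal: diag(U_xx, U_yy). Second derivatives: U_xx(-4)=-4200, U_xx(0)=360, U_xx(1)=-300, U_xx(3)=1260; U_yy(-4)=432, U_yy(-1)=-108, U_yy(0)=144.
Saddle points occur where the two diagonal entries have opposite signs: (-4, -4), (-4, 0), (0, -1), (1, -4), (1, 0), (3, -1). Count: 6.

6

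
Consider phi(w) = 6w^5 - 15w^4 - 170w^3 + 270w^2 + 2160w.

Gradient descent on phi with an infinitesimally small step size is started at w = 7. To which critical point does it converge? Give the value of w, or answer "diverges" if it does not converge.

4

phi'(w) = 30(w - 4)(w - 3)(w + 2)(w + 3), so phi'(7) = 32400.
Gradient descent moves in the -phi' direction, i.e. w is decreasing.
The nearest critical point in that direction is w = 4, where phi'' = 1260 > 0 (a local minimum). The iterate converges there.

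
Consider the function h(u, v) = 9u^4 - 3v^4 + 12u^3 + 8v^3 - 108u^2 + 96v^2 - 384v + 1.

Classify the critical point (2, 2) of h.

local minimum

The mixed partial ∂²h/∂u∂v is 0, so the Hessian at any point is diag(h_uu, h_vv) = diag(36(3u^2 + 2u - 6), 12(-3v^2 + 4v + 16)).
At (2, 2): H = diag(360, 144).
Both eigenvalues are positive, so H is positive definite: a local minimum.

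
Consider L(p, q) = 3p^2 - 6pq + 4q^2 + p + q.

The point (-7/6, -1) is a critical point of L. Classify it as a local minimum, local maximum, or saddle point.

local minimum

The Hessian of L is constant: H = [[6, -6], [-6, 8]].
det(H) = 6·8 − (-6)² = 12.
det(H) > 0 and tr(H) = 14 > 0, so H is positive definite and the point is a local minimum.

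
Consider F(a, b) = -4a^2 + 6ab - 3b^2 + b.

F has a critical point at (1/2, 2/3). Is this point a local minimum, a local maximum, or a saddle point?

The Hessian of F is constant: H = [[-8, 6], [6, -6]].
det(H) = (-8)·(-6) − 6² = 12.
det(H) > 0 and tr(H) = -14 < 0, so H is negative definite and the point is a local maximum.

local maximum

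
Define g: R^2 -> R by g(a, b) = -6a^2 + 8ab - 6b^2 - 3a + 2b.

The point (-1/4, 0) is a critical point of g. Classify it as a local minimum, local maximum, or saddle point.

local maximum

The Hessian of g is constant: H = [[-12, 8], [8, -12]].
det(H) = (-12)·(-12) − 8² = 80.
det(H) > 0 and tr(H) = -24 < 0, so H is negative definite and the point is a local maximum.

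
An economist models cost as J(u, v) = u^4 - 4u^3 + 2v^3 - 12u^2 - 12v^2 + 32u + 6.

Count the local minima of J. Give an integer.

J separates as a function of u plus a function of v, so ∇J=0 decouples.
∂J/∂u = 4(u - 4)(u - 1)(u + 2) = 0 at u ∈ {-2, 1, 4}; ∂J/∂v = 6v(v - 4) = 0 at v ∈ {0, 4}.
The Hessian is diagonal: diag(J_uu, J_vv). Second derivatives: J_uu(-2)=72, J_uu(1)=-36, J_uu(4)=72; J_vv(0)=-24, J_vv(4)=24.
Local minima occur where both diagonal entries positive: (-2, 4), (4, 4). Count: 2.

2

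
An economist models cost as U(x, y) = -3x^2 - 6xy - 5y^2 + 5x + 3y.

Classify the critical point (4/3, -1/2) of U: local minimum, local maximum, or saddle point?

The Hessian of U is constant: H = [[-6, -6], [-6, -10]].
det(H) = (-6)·(-10) − (-6)² = 24.
det(H) > 0 and tr(H) = -16 < 0, so H is negative definite and the point is a local maximum.

local maximum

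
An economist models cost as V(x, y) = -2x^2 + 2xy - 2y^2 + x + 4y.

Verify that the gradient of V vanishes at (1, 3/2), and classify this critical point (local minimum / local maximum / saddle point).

local maximum

∇V = (-4x + 2y + 1, 2x - 4y + 4); substituting (1, 3/2) gives ∇V = (0, 0), so (1, 3/2) is indeed a critical point.
The Hessian of V is constant: H = [[-4, 2], [2, -4]].
det(H) = (-4)·(-4) − 2² = 12.
det(H) > 0 and tr(H) = -8 < 0, so H is negative definite and the point is a local maximum.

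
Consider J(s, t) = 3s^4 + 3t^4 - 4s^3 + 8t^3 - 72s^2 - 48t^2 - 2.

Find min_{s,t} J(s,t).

J(s,t) separates as P(s) + Q(t) − 2, so its minimum is min P + min Q − 2.
P'(s) = 12s(s - 4)(s + 3) vanishes at s ∈ {-3, 0, 4}; Q'(t) = 12t(t - 2)(t + 4) vanishes at t ∈ {-4, 0, 2}.
Local minima of P (where P''>0): P(-3)=-297, P(4)=-640. Local minima of Q: Q(-4)=-512, Q(2)=-80.
So the global minimum of J is P(4) + Q(-4) − 2 = -640 − 512 − 2 = -1154, attained at (4, -4).

-1154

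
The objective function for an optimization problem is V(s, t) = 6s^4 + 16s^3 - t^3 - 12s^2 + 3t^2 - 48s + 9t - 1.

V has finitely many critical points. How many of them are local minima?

2

V separates as a function of s plus a function of t, so ∇V=0 decouples.
∂V/∂s = 24(s - 1)(s + 1)(s + 2) = 0 at s ∈ {-2, -1, 1}; ∂V/∂t = -3(t - 3)(t + 1) = 0 at t ∈ {-1, 3}.
The Hessian is diagonal: diag(V_ss, V_tt). Second derivatives: V_ss(-2)=72, V_ss(-1)=-48, V_ss(1)=144; V_tt(-1)=12, V_tt(3)=-12.
Local minima occur where both diagonal entries positive: (-2, -1), (1, -1). Count: 2.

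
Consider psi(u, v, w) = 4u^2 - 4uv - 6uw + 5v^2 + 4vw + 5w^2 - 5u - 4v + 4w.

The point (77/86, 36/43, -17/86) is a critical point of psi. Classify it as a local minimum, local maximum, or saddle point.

The Hessian is constant: H = [[8, -4, -6], [-4, 10, 4], [-6, 4, 10]].
Leading principal minors: Δ₁ = 8, Δ₂ = 64, Δ₃ = 344.
All leading minors are positive, so H is positive definite: a local minimum.

local minimum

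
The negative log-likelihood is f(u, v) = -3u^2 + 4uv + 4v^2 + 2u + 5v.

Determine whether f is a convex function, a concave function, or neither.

f is quadratic, so its Hessian is the constant matrix H = [[-6, 4], [4, 8]].
det(H) = -64, tr(H) = 2.
det(H) < 0, so H is indefinite: neither convex nor concave.

neither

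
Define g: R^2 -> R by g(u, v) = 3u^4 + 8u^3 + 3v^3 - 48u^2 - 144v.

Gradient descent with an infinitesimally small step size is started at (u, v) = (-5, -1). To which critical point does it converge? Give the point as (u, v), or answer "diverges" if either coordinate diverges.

g is separable, so gradient descent decouples: u follows -∂g/∂u, v follows -∂g/∂v.
∂g/∂u = 12u(u - 2)(u + 4); at u=-5 this is -420, so u increases.
∂g/∂v = 9(v - 4)(v + 4); at v=-1 this is -135, so v increases.
u converges to its nearest critical value -4 (a local min of the u-part); v converges to 4. The iterate converges to (-4, 4).

(-4, 4)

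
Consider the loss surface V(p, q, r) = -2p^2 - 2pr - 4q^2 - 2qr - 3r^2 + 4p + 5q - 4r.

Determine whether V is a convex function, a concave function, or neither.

V is quadratic, so its Hessian is the constant matrix H = [[-4, 0, -2], [0, -8, -2], [-2, -2, -6]].
Leading principal minors: -4, 32, -144.
Signs alternate −, +, − ⇒ H ≺ 0 ⇒ concave.

concave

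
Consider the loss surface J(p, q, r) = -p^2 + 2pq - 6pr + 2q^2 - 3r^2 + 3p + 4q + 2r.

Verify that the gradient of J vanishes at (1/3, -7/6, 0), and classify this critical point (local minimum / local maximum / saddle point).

saddle point

∇J = (-2p + 2q - 6r + 3, 2p + 4q + 4, -6p - 6r + 2); substituting (1/3, -7/6, 0) gives ∇J = (0, 0, 0), so (1/3, -7/6, 0) is indeed a critical point.
The Hessian is constant: H = [[-2, 2, -6], [2, 4, 0], [-6, 0, -6]].
Leading principal minors: Δ₁ = -2, Δ₂ = -12, Δ₃ = -72.
The minors fit neither the all-positive nor the alternating-sign pattern, so H is indefinite: a saddle point.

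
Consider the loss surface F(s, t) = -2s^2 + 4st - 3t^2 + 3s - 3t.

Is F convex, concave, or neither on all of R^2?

concave

F is quadratic, so its Hessian is the constant matrix H = [[-4, 4], [4, -6]].
det(H) = 8, tr(H) = -10.
det(H) > 0 and tr(H) < 0, so H is negative definite everywhere: concave.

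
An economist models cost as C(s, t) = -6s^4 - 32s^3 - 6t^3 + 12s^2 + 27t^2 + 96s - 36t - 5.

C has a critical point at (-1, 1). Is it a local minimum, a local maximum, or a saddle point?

local minimum

The mixed partial ∂²C/∂s∂t is 0, so the Hessian at any point is diag(C_ss, C_tt) = diag(24(-3s^2 - 8s + 1), 18(-2t + 3)).
At (-1, 1): H = diag(144, 18).
Both eigenvalues are positive, so H is positive definite: a local minimum.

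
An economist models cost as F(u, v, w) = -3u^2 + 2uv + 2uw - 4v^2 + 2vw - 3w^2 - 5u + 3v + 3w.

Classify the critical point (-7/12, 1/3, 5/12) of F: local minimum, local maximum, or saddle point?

local maximum

The Hessian is constant: H = [[-6, 2, 2], [2, -8, 2], [2, 2, -6]].
Leading principal minors: Δ₁ = -6, Δ₂ = 44, Δ₃ = -192.
The minors alternate sign starting negative (−, +, −), so H is negative definite: a local maximum.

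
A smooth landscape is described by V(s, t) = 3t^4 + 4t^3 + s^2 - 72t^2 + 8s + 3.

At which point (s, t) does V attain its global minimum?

(-4, -4)

V(s,t) separates as P(s) + Q(t) + 3, so its minimum is min P + min Q + 3.
P'(s) = 2s + 8 vanishes at s ∈ {-4}; Q'(t) = 12t(t - 3)(t + 4) vanishes at t ∈ {-4, 0, 3}.
Local minima of P (where P''>0): P(-4)=-16. Local minima of Q: Q(-4)=-640, Q(3)=-297.
So the global minimum of V is P(-4) + Q(-4) + 3 = -16 − 640 + 3 = -653, attained at (-4, -4).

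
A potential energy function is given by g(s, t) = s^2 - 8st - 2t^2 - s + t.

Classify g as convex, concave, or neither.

neither

g is quadratic, so its Hessian is the constant matrix H = [[2, -8], [-8, -4]].
det(H) = -72, tr(H) = -2.
det(H) < 0, so H is indefinite: neither convex nor concave.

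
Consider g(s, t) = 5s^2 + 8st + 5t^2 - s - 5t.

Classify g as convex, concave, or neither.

g is quadratic, so its Hessian is the constant matrix H = [[10, 8], [8, 10]].
det(H) = 36, tr(H) = 20.
det(H) > 0 and tr(H) > 0, so H is positive definite everywhere: convex.

convex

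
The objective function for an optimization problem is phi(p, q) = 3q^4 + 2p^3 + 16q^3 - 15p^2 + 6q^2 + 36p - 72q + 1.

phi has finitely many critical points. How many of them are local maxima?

1

phi separates as a function of p plus a function of q, so ∇phi=0 decouples.
∂phi/∂p = 6(p - 3)(p - 2) = 0 at p ∈ {2, 3}; ∂phi/∂q = 12(q - 1)(q + 2)(q + 3) = 0 at q ∈ {-3, -2, 1}.
The Hessian is diagonal: diag(phi_pp, phi_qq). Second derivatives: phi_pp(2)=-6, phi_pp(3)=6; phi_qq(-3)=48, phi_qq(-2)=-36, phi_qq(1)=144.
Local maxima occur where both diagonal entries negative: (2, -2). Count: 1.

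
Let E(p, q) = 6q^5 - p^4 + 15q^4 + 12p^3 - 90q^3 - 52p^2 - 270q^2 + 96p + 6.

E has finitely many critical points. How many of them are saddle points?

E separates as a function of p plus a function of q, so ∇E=0 decouples.
∂E/∂p = -4(p - 4)(p - 3)(p - 2) = 0 at p ∈ {2, 3, 4}; ∂E/∂q = 30q(q - 3)(q + 2)(q + 3) = 0 at q ∈ {-3, -2, 0, 3}.
The Hessian is diagonal: diag(E_pp, E_qq). Second derivatives: E_pp(2)=-8, E_pp(3)=4, E_pp(4)=-8; E_qq(-3)=-540, E_qq(-2)=300, E_qq(0)=-540, E_qq(3)=2700.
Saddle points occur where the two diagonal entries have opposite signs: (2, -2), (2, 3), (3, -3), (3, 0), (4, -2), (4, 3). Count: 6.

6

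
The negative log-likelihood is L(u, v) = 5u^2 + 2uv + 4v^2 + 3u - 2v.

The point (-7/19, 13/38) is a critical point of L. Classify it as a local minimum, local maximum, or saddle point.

The Hessian of L is constant: H = [[10, 2], [2, 8]].
det(H) = 10·8 − 2² = 76.
det(H) > 0 and tr(H) = 18 > 0, so H is positive definite and the point is a local minimum.

local minimum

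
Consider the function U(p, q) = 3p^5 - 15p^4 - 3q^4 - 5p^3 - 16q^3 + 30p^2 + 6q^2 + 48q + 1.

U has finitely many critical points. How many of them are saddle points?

U separates as a function of p plus a function of q, so ∇U=0 decouples.
∂U/∂p = 15p(p - 4)(p - 1)(p + 1) = 0 at p ∈ {-1, 0, 1, 4}; ∂U/∂q = -12(q - 1)(q + 1)(q + 4) = 0 at q ∈ {-4, -1, 1}.
The Hessian is diagonal: diag(U_pp, U_qq). Second derivatives: U_pp(-1)=-150, U_pp(0)=60, U_pp(1)=-90, U_pp(4)=900; U_qq(-4)=-180, U_qq(-1)=72, U_qq(1)=-120.
Saddle points occur where the two diagonal entries have opposite signs: (-1, -1), (0, -4), (0, 1), (1, -1), (4, -4), (4, 1). Count: 6.

6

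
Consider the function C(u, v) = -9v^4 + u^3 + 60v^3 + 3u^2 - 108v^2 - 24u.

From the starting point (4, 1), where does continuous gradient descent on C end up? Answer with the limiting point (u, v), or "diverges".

C is separable, so gradient descent decouples: u follows -∂C/∂u, v follows -∂C/∂v.
∂C/∂u = 3(u - 2)(u + 4); at u=4 this is 48, so u decreases.
∂C/∂v = -36v(v - 3)(v - 2); at v=1 this is -72, so v increases.
u converges to its nearest critical value 2 (a local min of the u-part); v converges to 2. The iterate converges to (2, 2).

(2, 2)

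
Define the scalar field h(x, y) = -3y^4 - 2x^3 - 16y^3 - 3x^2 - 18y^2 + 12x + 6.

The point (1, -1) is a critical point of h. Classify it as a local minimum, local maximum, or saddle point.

saddle point

The mixed partial ∂²h/∂x∂y is 0, so the Hessian at any point is diag(h_xx, h_yy) = diag(-6(2x + 1), -12(3y^2 + 8y + 3)).
At (1, -1): H = diag(-18, 24).
The eigenvalues have opposite signs, so H is indefinite: a saddle point.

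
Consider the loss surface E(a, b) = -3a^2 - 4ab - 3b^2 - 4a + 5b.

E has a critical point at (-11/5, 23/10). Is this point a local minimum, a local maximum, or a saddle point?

The Hessian of E is constant: H = [[-6, -4], [-4, -6]].
det(H) = (-6)·(-6) − (-4)² = 20.
det(H) > 0 and tr(H) = -12 < 0, so H is negative definite and the point is a local maximum.

local maximum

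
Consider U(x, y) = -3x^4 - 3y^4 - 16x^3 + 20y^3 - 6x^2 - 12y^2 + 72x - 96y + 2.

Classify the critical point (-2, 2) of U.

The mixed partial ∂²U/∂x∂y is 0, so the Hessian at any point is diag(U_xx, U_yy) = diag(-12(3x^2 + 8x + 1), 12(-3y^2 + 10y - 2)).
At (-2, 2): H = diag(36, 72).
Both eigenvalues are positive, so H is positive definite: a local minimum.

local minimum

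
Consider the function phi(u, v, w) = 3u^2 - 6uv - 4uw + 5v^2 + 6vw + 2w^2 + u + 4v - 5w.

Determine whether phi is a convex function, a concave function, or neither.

phi is quadratic, so its Hessian is the constant matrix H = [[6, -6, -4], [-6, 10, 6], [-4, 6, 4]].
Leading principal minors: 6, 24, 8.
All positive ⇒ H ≻ 0 ⇒ convex.

convex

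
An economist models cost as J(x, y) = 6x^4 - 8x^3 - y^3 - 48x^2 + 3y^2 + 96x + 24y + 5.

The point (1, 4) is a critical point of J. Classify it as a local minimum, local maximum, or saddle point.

local maximum

The mixed partial ∂²J/∂x∂y is 0, so the Hessian at any point is diag(J_xx, J_yy) = diag(24(3x^2 - 2x - 4), 6(-y + 1)).
At (1, 4): H = diag(-72, -18).
Both eigenvalues are negative, so H is negative definite: a local maximum.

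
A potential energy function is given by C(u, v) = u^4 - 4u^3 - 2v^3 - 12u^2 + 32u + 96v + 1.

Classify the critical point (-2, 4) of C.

The mixed partial ∂²C/∂u∂v is 0, so the Hessian at any point is diag(C_uu, C_vv) = diag(12(u^2 - 2u - 2), -12v).
At (-2, 4): H = diag(72, -48).
The eigenvalues have opposite signs, so H is indefinite: a saddle point.

saddle point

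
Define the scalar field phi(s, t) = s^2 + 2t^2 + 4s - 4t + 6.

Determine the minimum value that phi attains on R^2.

phi(s,t) separates as P(s) + Q(t) + 6, so its minimum is min P + min Q + 6.
P'(s) = 2s + 4 vanishes at s ∈ {-2}; Q'(t) = 4(t - 1) vanishes at t ∈ {1}.
Local minima of P (where P''>0): P(-2)=-4. Local minima of Q: Q(1)=-2.
So the global minimum of phi is P(-2) + Q(1) + 6 = -4 − 2 + 6 = 0, attained at (-2, 1).

0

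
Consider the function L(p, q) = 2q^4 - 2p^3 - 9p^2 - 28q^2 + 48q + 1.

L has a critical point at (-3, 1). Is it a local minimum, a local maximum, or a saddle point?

The mixed partial ∂²L/∂p∂q is 0, so the Hessian at any point is diag(L_pp, L_qq) = diag(-6(2p + 3), 8(3q^2 - 7)).
At (-3, 1): H = diag(18, -32).
The eigenvalues have opposite signs, so H is indefinite: a saddle point.

saddle point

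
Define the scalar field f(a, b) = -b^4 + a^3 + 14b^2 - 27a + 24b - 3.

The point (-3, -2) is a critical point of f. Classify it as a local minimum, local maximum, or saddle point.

The mixed partial ∂²f/∂a∂b is 0, so the Hessian at any point is diag(f_aa, f_bb) = diag(6a, 4(-3b^2 + 7)).
At (-3, -2): H = diag(-18, -20).
Both eigenvalues are negative, so H is negative definite: a local maximum.

local maximum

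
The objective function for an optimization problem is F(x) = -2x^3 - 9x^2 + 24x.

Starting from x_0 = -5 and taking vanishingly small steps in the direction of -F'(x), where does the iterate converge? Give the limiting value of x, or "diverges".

-4

F'(x) = -6(x - 1)(x + 4), so F'(-5) = -36.
Gradient descent moves in the -F' direction, i.e. x is increasing.
The nearest critical point in that direction is x = -4, where F'' = 30 > 0 (a local minimum). The iterate converges there.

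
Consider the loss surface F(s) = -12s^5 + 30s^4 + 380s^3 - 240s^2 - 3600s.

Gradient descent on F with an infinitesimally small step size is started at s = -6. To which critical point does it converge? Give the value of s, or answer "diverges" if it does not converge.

-3

F'(s) = -60(s - 5)(s - 2)(s + 2)(s + 3), so F'(-6) = -63360.
Gradient descent moves in the -F' direction, i.e. s is increasing.
The nearest critical point in that direction is s = -3, where F'' = 2400 > 0 (a local minimum). The iterate converges there.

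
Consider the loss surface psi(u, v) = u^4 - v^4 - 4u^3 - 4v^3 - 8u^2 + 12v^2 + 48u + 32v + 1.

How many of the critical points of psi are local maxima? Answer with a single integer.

psi separates as a function of u plus a function of v, so ∇psi=0 decouples.
∂psi/∂u = 4(u - 3)(u - 2)(u + 2) = 0 at u ∈ {-2, 2, 3}; ∂psi/∂v = -4(v - 2)(v + 1)(v + 4) = 0 at v ∈ {-4, -1, 2}.
The Hessian is diagonal: diag(psi_uu, psi_vv). Second derivatives: psi_uu(-2)=80, psi_uu(2)=-16, psi_uu(3)=20; psi_vv(-4)=-72, psi_vv(-1)=36, psi_vv(2)=-72.
Local maxima occur where both diagonal entries negative: (2, -4), (2, 2). Count: 2.

2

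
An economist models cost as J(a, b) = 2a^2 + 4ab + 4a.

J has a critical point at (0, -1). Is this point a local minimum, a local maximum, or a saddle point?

saddle point

The Hessian of J is constant: H = [[4, 4], [4, 0]].
det(H) = 4·0 − 4² = -16.
Since det(H) < 0, H is indefinite and the critical point is a saddle point.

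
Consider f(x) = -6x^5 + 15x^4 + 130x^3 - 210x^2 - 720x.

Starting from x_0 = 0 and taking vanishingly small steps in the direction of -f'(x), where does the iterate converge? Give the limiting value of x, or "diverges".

f'(x) = -30(x - 4)(x - 2)(x + 1)(x + 3), so f'(0) = -720.
Gradient descent moves in the -f' direction, i.e. x is increasing.
The nearest critical point in that direction is x = 2, where f'' = 900 > 0 (a local minimum). The iterate converges there.

2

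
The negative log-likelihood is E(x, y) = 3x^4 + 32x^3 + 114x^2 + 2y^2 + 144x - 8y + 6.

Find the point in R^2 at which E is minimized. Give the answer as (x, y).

E(x,y) separates as P(x) + Q(y) + 6, so its minimum is min P + min Q + 6.
P'(x) = 12(x + 1)(x + 3)(x + 4) vanishes at x ∈ {-4, -3, -1}; Q'(y) = 4y - 8 vanishes at y ∈ {2}.
Local minima of P (where P''>0): P(-4)=-32, P(-1)=-59. Local minima of Q: Q(2)=-8.
So the global minimum of E is P(-1) + Q(2) + 6 = -59 − 8 + 6 = -61, attained at (-1, 2).

(-1, 2)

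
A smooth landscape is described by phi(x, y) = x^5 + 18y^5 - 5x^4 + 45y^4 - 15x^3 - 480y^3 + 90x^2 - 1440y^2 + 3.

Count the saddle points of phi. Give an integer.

phi separates as a function of x plus a function of y, so ∇phi=0 decouples.
∂phi/∂x = 5x(x - 4)(x - 3)(x + 3) = 0 at x ∈ {-3, 0, 3, 4}; ∂phi/∂y = 90y(y - 4)(y + 2)(y + 4) = 0 at y ∈ {-4, -2, 0, 4}.
The Hessian is diagonal: diag(phi_xx, phi_yy). Second derivatives: phi_xx(-3)=-630, phi_xx(0)=180, phi_xx(3)=-90, phi_xx(4)=140; phi_yy(-4)=-5760, phi_yy(-2)=2160, phi_yy(0)=-2880, phi_yy(4)=17280.
Saddle points occur where the two diagonal entries have opposite signs: (-3, -2), (-3, 4), (0, -4), (0, 0), (3, -2), (3, 4), (4, -4), (4, 0). Count: 8.

8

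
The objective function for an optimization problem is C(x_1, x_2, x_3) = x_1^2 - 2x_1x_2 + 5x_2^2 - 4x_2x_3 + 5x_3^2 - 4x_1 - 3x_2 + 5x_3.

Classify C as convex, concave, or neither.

C is quadratic, so its Hessian is the constant matrix H = [[2, -2, 0], [-2, 10, -4], [0, -4, 10]].
Leading principal minors: 2, 16, 128.
All positive ⇒ H ≻ 0 ⇒ convex.

convex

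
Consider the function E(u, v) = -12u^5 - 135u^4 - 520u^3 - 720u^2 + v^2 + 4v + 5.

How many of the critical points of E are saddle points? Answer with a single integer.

E separates as a function of u plus a function of v, so ∇E=0 decouples.
∂E/∂u = -60u(u + 2)(u + 3)(u + 4) = 0 at u ∈ {-4, -3, -2, 0}; ∂E/∂v = 2(v + 2) = 0 at v ∈ {-2}.
The Hessian is diagonal: diag(E_uu, E_vv). Second derivatives: E_uu(-4)=480, E_uu(-3)=-180, E_uu(-2)=240, E_uu(0)=-1440; E_vv(-2)=2.
Saddle points occur where the two diagonal entries have opposite signs: (-3, -2), (0, -2). Count: 2.

2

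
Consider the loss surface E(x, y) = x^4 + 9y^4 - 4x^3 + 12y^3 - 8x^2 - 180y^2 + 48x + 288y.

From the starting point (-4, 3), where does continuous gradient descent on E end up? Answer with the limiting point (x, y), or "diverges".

(-2, 2)

E is separable, so gradient descent decouples: x follows -∂E/∂x, y follows -∂E/∂y.
∂E/∂x = 4(x - 3)(x - 2)(x + 2); at x=-4 this is -336, so x increases.
∂E/∂y = 36(y - 2)(y - 1)(y + 4); at y=3 this is 504, so y decreases.
x converges to its nearest critical value -2 (a local min of the x-part); y converges to 2. The iterate converges to (-2, 2).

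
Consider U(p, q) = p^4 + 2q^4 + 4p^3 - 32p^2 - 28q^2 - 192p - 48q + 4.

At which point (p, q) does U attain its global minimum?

(4, 3)

U(p,q) separates as A(p) + B(q) + 4, so its minimum is min A + min B + 4.
A'(p) = 4(p - 4)(p + 3)(p + 4) vanishes at p ∈ {-4, -3, 4}; B'(q) = 8(q - 3)(q + 1)(q + 2) vanishes at q ∈ {-2, -1, 3}.
Local minima of A (where A''>0): A(-4)=256, A(4)=-768. Local minima of B: B(-2)=16, B(3)=-234.
So the global minimum of U is A(4) + B(3) + 4 = -768 − 234 + 4 = -998, attained at (4, 3).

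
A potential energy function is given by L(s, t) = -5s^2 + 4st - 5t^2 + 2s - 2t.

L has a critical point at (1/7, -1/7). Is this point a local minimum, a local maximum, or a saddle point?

The Hessian of L is constant: H = [[-10, 4], [4, -10]].
det(H) = (-10)·(-10) − 4² = 84.
det(H) > 0 and tr(H) = -20 < 0, so H is negative definite and the point is a local maximum.

local maximum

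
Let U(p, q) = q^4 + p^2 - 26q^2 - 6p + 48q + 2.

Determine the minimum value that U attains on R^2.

-359

U(p,q) separates as A(p) + B(q) + 2, so its minimum is min A + min B + 2.
A'(p) = 2p - 6 vanishes at p ∈ {3}; B'(q) = 4(q - 3)(q - 1)(q + 4) vanishes at q ∈ {-4, 1, 3}.
Local minima of A (where A''>0): A(3)=-9. Local minima of B: B(-4)=-352, B(3)=-9.
So the global minimum of U is A(3) + B(-4) + 2 = -9 − 352 + 2 = -359, attained at (3, -4).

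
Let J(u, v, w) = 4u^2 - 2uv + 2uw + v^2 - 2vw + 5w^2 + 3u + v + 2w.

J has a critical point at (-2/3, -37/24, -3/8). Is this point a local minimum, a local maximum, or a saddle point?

The Hessian is constant: H = [[8, -2, 2], [-2, 2, -2], [2, -2, 10]].
Leading principal minors: Δ₁ = 8, Δ₂ = 12, Δ₃ = 96.
All leading minors are positive, so H is positive definite: a local minimum.

local minimum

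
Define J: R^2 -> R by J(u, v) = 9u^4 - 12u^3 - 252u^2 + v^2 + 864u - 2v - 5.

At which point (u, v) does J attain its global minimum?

J(u,v) separates as P(u) + Q(v) − 5, so its minimum is min P + min Q − 5.
P'(u) = 36(u - 3)(u - 2)(u + 4) vanishes at u ∈ {-4, 2, 3}; Q'(v) = 2v - 2 vanishes at v ∈ {1}.
Local minima of P (where P''>0): P(-4)=-4416, P(3)=729. Local minima of Q: Q(1)=-1.
So the global minimum of J is P(-4) + Q(1) − 5 = -4416 − 1 − 5 = -4422, attained at (-4, 1).

(-4, 1)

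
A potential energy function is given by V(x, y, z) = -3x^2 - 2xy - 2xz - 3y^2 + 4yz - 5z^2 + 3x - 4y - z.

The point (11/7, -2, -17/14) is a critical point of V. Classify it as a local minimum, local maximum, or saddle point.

local maximum

The Hessian is constant: H = [[-6, -2, -2], [-2, -6, 4], [-2, 4, -10]].
Leading principal minors: Δ₁ = -6, Δ₂ = 32, Δ₃ = -168.
The minors alternate sign starting negative (−, +, −), so H is negative definite: a local maximum.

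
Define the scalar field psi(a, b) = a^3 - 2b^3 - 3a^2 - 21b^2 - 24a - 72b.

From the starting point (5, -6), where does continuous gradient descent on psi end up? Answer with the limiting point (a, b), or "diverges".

(4, -4)

psi is separable, so gradient descent decouples: a follows -∂psi/∂a, b follows -∂psi/∂b.
∂psi/∂a = 3(a - 4)(a + 2); at a=5 this is 21, so a decreases.
∂psi/∂b = -6(b + 3)(b + 4); at b=-6 this is -36, so b increases.
a converges to its nearest critical value 4 (a local min of the a-part); b converges to -4. The iterate converges to (4, -4).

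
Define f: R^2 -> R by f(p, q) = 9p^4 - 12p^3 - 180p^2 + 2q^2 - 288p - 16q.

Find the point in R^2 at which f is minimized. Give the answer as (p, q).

(4, 4)

f(p,q) separates as A(p) + B(q), so its minimum is min A + min B.
A'(p) = 36(p - 4)(p + 1)(p + 2) vanishes at p ∈ {-2, -1, 4}; B'(q) = 4q - 16 vanishes at q ∈ {4}.
Local minima of A (where A''>0): A(-2)=96, A(4)=-2496. Local minima of B: B(4)=-32.
So the global minimum of f is A(4) + B(4) = -2496 − 32 = -2528, attained at (4, 4).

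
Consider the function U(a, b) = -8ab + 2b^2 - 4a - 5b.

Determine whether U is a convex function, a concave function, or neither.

U is quadratic, so its Hessian is the constant matrix H = [[0, -8], [-8, 4]].
det(H) = -64, tr(H) = 4.
det(H) < 0, so H is indefinite: neither convex nor concave.

neither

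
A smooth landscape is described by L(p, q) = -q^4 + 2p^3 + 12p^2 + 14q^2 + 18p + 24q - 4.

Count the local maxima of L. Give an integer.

L separates as a function of p plus a function of q, so ∇L=0 decouples.
∂L/∂p = 6(p + 1)(p + 3) = 0 at p ∈ {-3, -1}; ∂L/∂q = -4(q - 3)(q + 1)(q + 2) = 0 at q ∈ {-2, -1, 3}.
The Hessian is diagonal: diag(L_pp, L_qq). Second derivatives: L_pp(-3)=-12, L_pp(-1)=12; L_qq(-2)=-20, L_qq(-1)=16, L_qq(3)=-80.
Local maxima occur where both diagonal entries negative: (-3, -2), (-3, 3). Count: 2.

2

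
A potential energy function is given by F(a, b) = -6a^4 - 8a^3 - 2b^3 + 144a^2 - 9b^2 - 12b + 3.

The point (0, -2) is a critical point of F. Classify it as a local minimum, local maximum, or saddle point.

The mixed partial ∂²F/∂a∂b is 0, so the Hessian at any point is diag(F_aa, F_bb) = diag(24(-3a^2 - 2a + 12), -6(2b + 3)).
At (0, -2): H = diag(288, 6).
Both eigenvalues are positive, so H is positive definite: a local minimum.

local minimum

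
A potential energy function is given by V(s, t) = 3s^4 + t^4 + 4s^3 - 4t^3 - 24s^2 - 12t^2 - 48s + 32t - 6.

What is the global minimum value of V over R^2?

V(s,t) separates as P(s) + Q(t) − 6, so its minimum is min P + min Q − 6.
P'(s) = 12(s - 2)(s + 1)(s + 2) vanishes at s ∈ {-2, -1, 2}; Q'(t) = 4(t - 4)(t - 1)(t + 2) vanishes at t ∈ {-2, 1, 4}.
Local minima of P (where P''>0): P(-2)=16, P(2)=-112. Local minima of Q: Q(-2)=-64, Q(4)=-64.
So the global minimum of V is P(2) + Q(-2) − 6 = -112 − 64 − 6 = -182, attained at (2, -2).

-182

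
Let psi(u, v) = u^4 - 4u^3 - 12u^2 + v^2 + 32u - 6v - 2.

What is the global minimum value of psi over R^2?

-75

psi(u,v) separates as P(u) + Q(v) − 2, so its minimum is min P + min Q − 2.
P'(u) = 4(u - 4)(u - 1)(u + 2) vanishes at u ∈ {-2, 1, 4}; Q'(v) = 2v - 6 vanishes at v ∈ {3}.
Local minima of P (where P''>0): P(-2)=-64, P(4)=-64. Local minima of Q: Q(3)=-9.
So the global minimum of psi is P(-2) + Q(3) − 2 = -64 − 9 − 2 = -75, attained at (-2, 3).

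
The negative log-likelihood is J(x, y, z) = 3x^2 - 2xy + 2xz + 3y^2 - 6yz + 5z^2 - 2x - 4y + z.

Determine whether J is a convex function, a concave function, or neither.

convex

J is quadratic, so its Hessian is the constant matrix H = [[6, -2, 2], [-2, 6, -6], [2, -6, 10]].
Leading principal minors: 6, 32, 128.
All positive ⇒ H ≻ 0 ⇒ convex.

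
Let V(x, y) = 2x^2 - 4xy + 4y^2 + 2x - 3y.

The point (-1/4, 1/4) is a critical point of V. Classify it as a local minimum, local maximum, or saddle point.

local minimum

The Hessian of V is constant: H = [[4, -4], [-4, 8]].
det(H) = 4·8 − (-4)² = 16.
det(H) > 0 and tr(H) = 12 > 0, so H is positive definite and the point is a local minimum.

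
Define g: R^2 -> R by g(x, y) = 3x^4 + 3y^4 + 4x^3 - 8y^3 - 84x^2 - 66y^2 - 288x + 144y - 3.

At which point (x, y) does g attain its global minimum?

g(x,y) separates as P(x) + Q(y) − 3, so its minimum is min P + min Q − 3.
P'(x) = 12(x - 4)(x + 2)(x + 3) vanishes at x ∈ {-3, -2, 4}; Q'(y) = 12(y - 4)(y - 1)(y + 3) vanishes at y ∈ {-3, 1, 4}.
Local minima of P (where P''>0): P(-3)=243, P(4)=-1472. Local minima of Q: Q(-3)=-567, Q(4)=-224.
So the global minimum of g is P(4) + Q(-3) − 3 = -1472 − 567 − 3 = -2042, attained at (4, -3).

(4, -3)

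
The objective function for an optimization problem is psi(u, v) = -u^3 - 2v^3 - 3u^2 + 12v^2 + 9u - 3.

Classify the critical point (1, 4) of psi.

local maximum

The mixed partial ∂²psi/∂u∂v is 0, so the Hessian at any point is diag(psi_uu, psi_vv) = diag(-6(u + 1), 12(-v + 2)).
At (1, 4): H = diag(-12, -24).
Both eigenvalues are negative, so H is negative definite: a local maximum.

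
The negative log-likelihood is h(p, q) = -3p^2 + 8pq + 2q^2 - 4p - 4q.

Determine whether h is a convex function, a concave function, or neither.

h is quadratic, so its Hessian is the constant matrix H = [[-6, 8], [8, 4]].
det(H) = -88, tr(H) = -2.
det(H) < 0, so H is indefinite: neither convex nor concave.

neither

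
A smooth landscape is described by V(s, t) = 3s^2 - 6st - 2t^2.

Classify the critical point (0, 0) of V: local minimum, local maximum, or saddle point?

saddle point

The Hessian of V is constant: H = [[6, -6], [-6, -4]].
det(H) = 6·(-4) − (-6)² = -60.
Since det(H) < 0, H is indefinite and the critical point is a saddle point.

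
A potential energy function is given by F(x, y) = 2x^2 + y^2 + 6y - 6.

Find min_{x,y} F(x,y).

-15

F(x,y) separates as P(x) + Q(y) − 6, so its minimum is min P + min Q − 6.
P'(x) = 4x vanishes at x ∈ {0}; Q'(y) = 2y + 6 vanishes at y ∈ {-3}.
Local minima of P (where P''>0): P(0)=0. Local minima of Q: Q(-3)=-9.
So the global minimum of F is P(0) + Q(-3) − 6 = 0 − 9 − 6 = -15, attained at (0, -3).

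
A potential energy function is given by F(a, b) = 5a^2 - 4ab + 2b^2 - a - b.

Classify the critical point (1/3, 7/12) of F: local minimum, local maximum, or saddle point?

The Hessian of F is constant: H = [[10, -4], [-4, 4]].
det(H) = 10·4 − (-4)² = 24.
det(H) > 0 and tr(H) = 14 > 0, so H is positive definite and the point is a local minimum.

local minimum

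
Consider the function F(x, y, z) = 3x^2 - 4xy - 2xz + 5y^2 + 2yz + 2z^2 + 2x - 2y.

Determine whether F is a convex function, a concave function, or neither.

F is quadratic, so its Hessian is the constant matrix H = [[6, -4, -2], [-4, 10, 2], [-2, 2, 4]].
Leading principal minors: 6, 44, 144.
All positive ⇒ H ≻ 0 ⇒ convex.

convex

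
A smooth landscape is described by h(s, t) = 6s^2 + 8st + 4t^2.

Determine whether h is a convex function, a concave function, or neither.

h is quadratic, so its Hessian is the constant matrix H = [[12, 8], [8, 8]].
det(H) = 32, tr(H) = 20.
det(H) > 0 and tr(H) > 0, so H is positive definite everywhere: convex.

convex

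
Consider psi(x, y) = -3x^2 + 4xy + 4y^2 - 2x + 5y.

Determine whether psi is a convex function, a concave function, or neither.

psi is quadratic, so its Hessian is the constant matrix H = [[-6, 4], [4, 8]].
det(H) = -64, tr(H) = 2.
det(H) < 0, so H is indefinite: neither convex nor concave.

neither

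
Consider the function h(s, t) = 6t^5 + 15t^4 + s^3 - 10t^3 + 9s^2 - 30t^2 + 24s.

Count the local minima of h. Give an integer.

h separates as a function of s plus a function of t, so ∇h=0 decouples.
∂h/∂s = 3(s + 2)(s + 4) = 0 at s ∈ {-4, -2}; ∂h/∂t = 30t(t - 1)(t + 1)(t + 2) = 0 at t ∈ {-2, -1, 0, 1}.
The Hessian is diagonal: diag(h_ss, h_tt). Second derivatives: h_ss(-4)=-6, h_ss(-2)=6; h_tt(-2)=-180, h_tt(-1)=60, h_tt(0)=-60, h_tt(1)=180.
Local minima occur where both diagonal entries positive: (-2, -1), (-2, 1). Count: 2.

2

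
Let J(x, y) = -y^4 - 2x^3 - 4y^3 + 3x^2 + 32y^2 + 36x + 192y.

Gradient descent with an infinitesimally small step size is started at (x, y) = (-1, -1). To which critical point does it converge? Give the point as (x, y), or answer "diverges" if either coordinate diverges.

(-2, -3)

J is separable, so gradient descent decouples: x follows -∂J/∂x, y follows -∂J/∂y.
∂J/∂x = -6(x - 3)(x + 2); at x=-1 this is 24, so x decreases.
∂J/∂y = -4(y - 4)(y + 3)(y + 4); at y=-1 this is 120, so y decreases.
x converges to its nearest critical value -2 (a local min of the x-part); y converges to -3. The iterate converges to (-2, -3).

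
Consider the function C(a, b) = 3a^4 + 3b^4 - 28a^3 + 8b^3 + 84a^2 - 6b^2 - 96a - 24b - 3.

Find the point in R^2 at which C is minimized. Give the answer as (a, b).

C(a,b) separates as P(a) + Q(b) − 3, so its minimum is min P + min Q − 3.
P'(a) = 12(a - 4)(a - 2)(a - 1) vanishes at a ∈ {1, 2, 4}; Q'(b) = 12(b - 1)(b + 1)(b + 2) vanishes at b ∈ {-2, -1, 1}.
Local minima of P (where P''>0): P(1)=-37, P(4)=-64. Local minima of Q: Q(-2)=8, Q(1)=-19.
So the global minimum of C is P(4) + Q(1) − 3 = -64 − 19 − 3 = -86, attained at (4, 1).

(4, 1)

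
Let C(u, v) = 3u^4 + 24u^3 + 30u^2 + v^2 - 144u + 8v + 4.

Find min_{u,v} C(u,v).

C(u,v) separates as P(u) + Q(v) + 4, so its minimum is min P + min Q + 4.
P'(u) = 12(u - 1)(u + 3)(u + 4) vanishes at u ∈ {-4, -3, 1}; Q'(v) = 2v + 8 vanishes at v ∈ {-4}.
Local minima of P (where P''>0): P(-4)=288, P(1)=-87. Local minima of Q: Q(-4)=-16.
So the global minimum of C is P(1) + Q(-4) + 4 = -87 − 16 + 4 = -99, attained at (1, -4).

-99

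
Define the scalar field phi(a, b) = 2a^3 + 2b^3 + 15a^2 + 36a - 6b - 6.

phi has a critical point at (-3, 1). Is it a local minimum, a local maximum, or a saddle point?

The mixed partial ∂²phi/∂a∂b is 0, so the Hessian at any point is diag(phi_aa, phi_bb) = diag(6(2a + 5), 12b).
At (-3, 1): H = diag(-6, 12).
The eigenvalues have opposite signs, so H is indefinite: a saddle point.

saddle point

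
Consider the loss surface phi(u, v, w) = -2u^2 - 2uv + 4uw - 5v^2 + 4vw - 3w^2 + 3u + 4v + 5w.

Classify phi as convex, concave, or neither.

phi is quadratic, so its Hessian is the constant matrix H = [[-4, -2, 4], [-2, -10, 4], [4, 4, -6]].
Leading principal minors: -4, 36, -56.
Signs alternate −, +, − ⇒ H ≺ 0 ⇒ concave.

concave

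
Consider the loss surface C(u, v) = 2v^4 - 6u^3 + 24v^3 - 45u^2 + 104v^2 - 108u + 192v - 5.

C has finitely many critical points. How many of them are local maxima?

C separates as a function of u plus a function of v, so ∇C=0 decouples.
∂C/∂u = -18(u + 2)(u + 3) = 0 at u ∈ {-3, -2}; ∂C/∂v = 8(v + 2)(v + 3)(v + 4) = 0 at v ∈ {-4, -3, -2}.
The Hessian is diagonal: diag(C_uu, C_vv). Second derivatives: C_uu(-3)=18, C_uu(-2)=-18; C_vv(-4)=16, C_vv(-3)=-8, C_vv(-2)=16.
Local maxima occur where both diagonal entries negative: (-2, -3). Count: 1.

1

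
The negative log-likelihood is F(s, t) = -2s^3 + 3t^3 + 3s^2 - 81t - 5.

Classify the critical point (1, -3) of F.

The mixed partial ∂²F/∂s∂t is 0, so the Hessian at any point is diag(F_ss, F_tt) = diag(6(-2s + 1), 18t).
At (1, -3): H = diag(-6, -54).
Both eigenvalues are negative, so H is negative definite: a local maximum.

local maximum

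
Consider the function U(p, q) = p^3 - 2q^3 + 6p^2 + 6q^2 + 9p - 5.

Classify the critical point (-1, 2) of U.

saddle point

The mixed partial ∂²U/∂p∂q is 0, so the Hessian at any point is diag(U_pp, U_qq) = diag(6(p + 2), 12(-q + 1)).
At (-1, 2): H = diag(6, -12).
The eigenvalues have opposite signs, so H is indefinite: a saddle point.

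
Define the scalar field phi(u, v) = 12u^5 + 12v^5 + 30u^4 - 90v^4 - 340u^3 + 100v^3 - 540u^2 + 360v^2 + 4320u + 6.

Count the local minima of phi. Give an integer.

4

phi separates as a function of u plus a function of v, so ∇phi=0 decouples.
∂phi/∂u = 60(u - 3)(u - 2)(u + 3)(u + 4) = 0 at u ∈ {-4, -3, 2, 3}; ∂phi/∂v = 60v(v - 4)(v - 3)(v + 1) = 0 at v ∈ {-1, 0, 3, 4}.
The Hessian is diagonal: diag(phi_uu, phi_vv). Second derivatives: phi_uu(-4)=-2520, phi_uu(-3)=1800, phi_uu(2)=-1800, phi_uu(3)=2520; phi_vv(-1)=-1200, phi_vv(0)=720, phi_vv(3)=-720, phi_vv(4)=1200.
Local minima occur where both diagonal entries positive: (-3, 0), (-3, 4), (3, 0), (3, 4). Count: 4.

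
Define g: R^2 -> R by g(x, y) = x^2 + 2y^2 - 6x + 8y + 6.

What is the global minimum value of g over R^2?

-11

g(x,y) separates as P(x) + Q(y) + 6, so its minimum is min P + min Q + 6.
P'(x) = 2x - 6 vanishes at x ∈ {3}; Q'(y) = 4y + 8 vanishes at y ∈ {-2}.
Local minima of P (where P''>0): P(3)=-9. Local minima of Q: Q(-2)=-8.
So the global minimum of g is P(3) + Q(-2) + 6 = -9 − 8 + 6 = -11, attained at (3, -2).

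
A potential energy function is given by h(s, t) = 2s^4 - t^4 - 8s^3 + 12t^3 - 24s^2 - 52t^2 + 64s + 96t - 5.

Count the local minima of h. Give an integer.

h separates as a function of s plus a function of t, so ∇h=0 decouples.
∂h/∂s = 8(s - 4)(s - 1)(s + 2) = 0 at s ∈ {-2, 1, 4}; ∂h/∂t = -4(t - 4)(t - 3)(t - 2) = 0 at t ∈ {2, 3, 4}.
The Hessian is diagonal: diag(h_ss, h_tt). Second derivatives: h_ss(-2)=144, h_ss(1)=-72, h_ss(4)=144; h_tt(2)=-8, h_tt(3)=4, h_tt(4)=-8.
Local minima occur where both diagonal entries positive: (-2, 3), (4, 3). Count: 2.

2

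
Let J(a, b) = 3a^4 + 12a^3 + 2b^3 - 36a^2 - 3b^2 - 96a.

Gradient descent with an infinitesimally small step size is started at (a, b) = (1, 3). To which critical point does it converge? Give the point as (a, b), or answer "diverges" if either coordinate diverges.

J is separable, so gradient descent decouples: a follows -∂J/∂a, b follows -∂J/∂b.
∂J/∂a = 12(a - 2)(a + 1)(a + 4); at a=1 this is -120, so a increases.
∂J/∂b = 6b(b - 1); at b=3 this is 36, so b decreases.
a converges to its nearest critical value 2 (a local min of the a-part); b converges to 1. The iterate converges to (2, 1).

(2, 1)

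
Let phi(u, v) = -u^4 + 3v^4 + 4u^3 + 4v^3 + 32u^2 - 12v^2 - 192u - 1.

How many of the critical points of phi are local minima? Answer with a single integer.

phi separates as a function of u plus a function of v, so ∇phi=0 decouples.
∂phi/∂u = -4(u - 4)(u - 3)(u + 4) = 0 at u ∈ {-4, 3, 4}; ∂phi/∂v = 12v(v - 1)(v + 2) = 0 at v ∈ {-2, 0, 1}.
The Hessian is diagonal: diag(phi_uu, phi_vv). Second derivatives: phi_uu(-4)=-224, phi_uu(3)=28, phi_uu(4)=-32; phi_vv(-2)=72, phi_vv(0)=-24, phi_vv(1)=36.
Local minima occur where both diagonal entries positive: (3, -2), (3, 1). Count: 2.

2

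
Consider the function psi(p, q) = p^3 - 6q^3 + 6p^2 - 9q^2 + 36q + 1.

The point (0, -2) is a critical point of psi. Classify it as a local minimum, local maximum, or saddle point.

The mixed partial ∂²psi/∂p∂q is 0, so the Hessian at any point is diag(psi_pp, psi_qq) = diag(6(p + 2), -18(2q + 1)).
At (0, -2): H = diag(12, 54).
Both eigenvalues are positive, so H is positive definite: a local minimum.

local minimum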